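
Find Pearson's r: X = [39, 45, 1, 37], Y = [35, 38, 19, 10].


Mean X = 30.5000, Mean Y = 25.5000
SD X = 17.284386, SD Y = 11.500000
Cov = 88.250000
r = 88.250000/(17.284386*11.500000) = 0.4440

r = 0.4440


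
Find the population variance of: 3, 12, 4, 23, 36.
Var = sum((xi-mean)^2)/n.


Mean = 15.6000
Squared deviations: 158.7600, 12.9600, 134.5600, 54.7600, 416.1600
Sum = 777.2000
Variance = 777.2000/5 = 155.4400

Variance = 155.4400


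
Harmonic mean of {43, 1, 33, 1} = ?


Sum of reciprocals = 1/43 + 1/1 + 1/33 + 1/1 = 2.053559
HM = 4/2.053559 = 1.9478

HM = 1.9478


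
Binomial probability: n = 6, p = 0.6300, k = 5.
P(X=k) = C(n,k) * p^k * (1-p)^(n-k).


C(6,5) = 6
p^5 = 0.099244
(1-p)^1 = 0.370000
P = 6 * 0.099244 * 0.370000 = 0.2203

P(X=5) = 0.2203


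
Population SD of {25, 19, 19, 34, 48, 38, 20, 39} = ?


Mean = 30.2500
Variance = 106.4375
SD = sqrt(106.4375) = 10.3169

SD = 10.3169


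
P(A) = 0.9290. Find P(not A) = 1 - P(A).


P(not A) = 1 - 0.9290 = 0.0710

P(not A) = 0.0710


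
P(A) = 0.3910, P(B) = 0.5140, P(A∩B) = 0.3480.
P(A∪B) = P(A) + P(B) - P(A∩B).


P(A∪B) = 0.3910 + 0.5140 - 0.3480
= 0.9050 - 0.3480
= 0.5570

P(A∪B) = 0.5570


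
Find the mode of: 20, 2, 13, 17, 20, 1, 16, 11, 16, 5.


Frequencies: 1:1, 2:1, 5:1, 11:1, 13:1, 16:2, 17:1, 20:2
Max frequency = 2
Mode = 16, 20

Mode = 16, 20


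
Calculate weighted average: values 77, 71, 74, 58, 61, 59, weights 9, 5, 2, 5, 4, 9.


Numerator = 77*9 + 71*5 + 74*2 + 58*5 + 61*4 + 59*9 = 2261
Denominator = 9 + 5 + 2 + 5 + 4 + 9 = 34
WM = 2261/34 = 66.5000

WM = 66.5000


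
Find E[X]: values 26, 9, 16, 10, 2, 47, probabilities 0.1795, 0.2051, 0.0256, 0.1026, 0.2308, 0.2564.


E[X] = 26*0.1795 + 9*0.2051 + 16*0.0256 + 10*0.1026 + 2*0.2308 + 47*0.2564
= 4.6670 + 1.8459 + 0.4096 + 1.0260 + 0.4616 + 12.0508
= 20.4609

E[X] = 20.4609


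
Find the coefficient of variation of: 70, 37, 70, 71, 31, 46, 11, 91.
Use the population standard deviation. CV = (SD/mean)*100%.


Mean = 53.3750
SD = 24.7434
CV = (24.7434/53.3750)*100 = 46.3576%

CV = 46.3576%


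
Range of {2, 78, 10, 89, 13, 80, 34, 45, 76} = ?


Max = 89, Min = 2
Range = 89 - 2 = 87

Range = 87


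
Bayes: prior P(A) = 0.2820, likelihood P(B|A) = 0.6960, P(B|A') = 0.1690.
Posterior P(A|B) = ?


P(B) = P(B|A)*P(A) + P(B|A')*P(A')
= 0.6960*0.2820 + 0.1690*0.7180
= 0.196272 + 0.121342 = 0.317614
P(A|B) = 0.196272/0.317614 = 0.6180

P(A|B) = 0.6180


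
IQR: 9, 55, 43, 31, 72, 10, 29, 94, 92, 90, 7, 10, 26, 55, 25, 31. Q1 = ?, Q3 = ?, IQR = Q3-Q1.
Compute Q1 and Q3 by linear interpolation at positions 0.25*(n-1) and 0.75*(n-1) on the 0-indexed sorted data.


Sorted: 7, 9, 10, 10, 25, 26, 29, 31, 31, 43, 55, 55, 72, 90, 92, 94
Q1 (25th %ile) = 21.2500
Q3 (75th %ile) = 59.2500
IQR = 59.2500 - 21.2500 = 38.0000

IQR = 38.0000


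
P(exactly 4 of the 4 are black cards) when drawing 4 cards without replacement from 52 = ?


Hypergeometric: P(X=4) = C(26,4)·C(26,0) / C(52,4)
= 14950 × 1 / 270725
= 14950/270725 = 0.0552

P = 0.0552


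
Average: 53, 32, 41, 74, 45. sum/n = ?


Sum = 53 + 32 + 41 + 74 + 45 = 245
n = 5
Mean = 245/5 = 49.0000

Mean = 49.0000


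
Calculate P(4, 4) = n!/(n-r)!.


P(4,4) = 4!/0!
= 24/1
= 24

P(4,4) = 24


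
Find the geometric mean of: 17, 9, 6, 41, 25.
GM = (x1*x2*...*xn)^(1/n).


Product = 17 × 9 × 6 × 41 × 25 = 940950
GM = 940950^(1/5) = 15.6572

GM = 15.6572


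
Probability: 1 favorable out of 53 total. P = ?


P = 1/53 = 0.0189

P = 0.0189


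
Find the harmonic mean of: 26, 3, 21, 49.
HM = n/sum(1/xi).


Sum of reciprocals = 1/26 + 1/3 + 1/21 + 1/49 = 0.439822
HM = 4/0.439822 = 9.0946

HM = 9.0946


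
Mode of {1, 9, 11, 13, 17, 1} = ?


Frequencies: 1:2, 9:1, 11:1, 13:1, 17:1
Max frequency = 2
Mode = 1

Mode = 1


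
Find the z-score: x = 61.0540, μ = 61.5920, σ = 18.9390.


z = (61.0540 - 61.5920)/18.9390
= -0.5380/18.9390
= -0.0284

z = -0.0284


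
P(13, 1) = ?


P(13,1) = 13!/12!
= 6227020800/479001600
= 13

P(13,1) = 13


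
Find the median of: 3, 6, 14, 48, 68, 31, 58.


Sorted: 3, 6, 14, 31, 48, 58, 68
n = 7 (odd)
Middle value = 31

Median = 31


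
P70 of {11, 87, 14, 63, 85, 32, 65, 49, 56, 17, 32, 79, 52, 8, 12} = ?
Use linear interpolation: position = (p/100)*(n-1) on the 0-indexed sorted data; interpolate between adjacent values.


Sorted: 8, 11, 12, 14, 17, 32, 32, 49, 52, 56, 63, 65, 79, 85, 87
n = 15
Index = 70/100 * 14 = 9.8000
Lower = data[9] = 56, Upper = data[10] = 63
P70 = 56 + 0.8000*(7) = 61.6000

P70 = 61.6000


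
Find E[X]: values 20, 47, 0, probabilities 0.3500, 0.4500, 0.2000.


E[X] = 20*0.3500 + 47*0.4500 + 0*0.2000
= 7.0000 + 21.1500 + 0
= 28.1500

E[X] = 28.1500


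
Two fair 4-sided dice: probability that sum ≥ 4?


Total outcomes = 4×4 = 16
Favorable (sum ≥ 4): 13
P = 13/16 = 0.8125

P = 0.8125


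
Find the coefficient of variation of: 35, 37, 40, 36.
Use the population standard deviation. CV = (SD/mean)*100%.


Mean = 37.0000
SD = 1.8708
CV = (1.8708/37.0000)*100 = 5.0563%

CV = 5.0563%


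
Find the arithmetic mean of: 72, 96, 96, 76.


Sum = 72 + 96 + 96 + 76 = 340
n = 4
Mean = 340/4 = 85.0000

Mean = 85.0000


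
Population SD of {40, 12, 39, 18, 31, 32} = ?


Mean = 28.6667
Variance = 107.2222
SD = sqrt(107.2222) = 10.3548

SD = 10.3548


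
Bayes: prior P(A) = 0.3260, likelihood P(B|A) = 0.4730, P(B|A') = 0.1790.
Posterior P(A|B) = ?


P(B) = P(B|A)*P(A) + P(B|A')*P(A')
= 0.4730*0.3260 + 0.1790*0.6740
= 0.154198 + 0.120646 = 0.274844
P(A|B) = 0.154198/0.274844 = 0.5610

P(A|B) = 0.5610


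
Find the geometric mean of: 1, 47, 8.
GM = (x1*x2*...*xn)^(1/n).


Product = 1 × 47 × 8 = 376
GM = 376^(1/3) = 7.2177

GM = 7.2177


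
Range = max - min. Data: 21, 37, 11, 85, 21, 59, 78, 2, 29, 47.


Max = 85, Min = 2
Range = 85 - 2 = 83

Range = 83


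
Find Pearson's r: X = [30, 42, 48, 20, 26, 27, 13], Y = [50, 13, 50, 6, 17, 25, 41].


Mean X = 29.4286, Mean Y = 28.8571
SD X = 11.210418, SD Y = 16.779482
Cov = 38.775510
r = 38.775510/(11.210418*16.779482) = 0.2061

r = 0.2061


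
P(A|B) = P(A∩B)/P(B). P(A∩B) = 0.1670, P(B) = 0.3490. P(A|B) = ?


P(A|B) = 0.1670/0.3490 = 0.4785

P(A|B) = 0.4785


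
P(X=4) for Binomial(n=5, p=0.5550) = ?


C(5,4) = 5
p^4 = 0.094879
(1-p)^1 = 0.445000
P = 5 * 0.094879 * 0.445000 = 0.2111

P(X=4) = 0.2111


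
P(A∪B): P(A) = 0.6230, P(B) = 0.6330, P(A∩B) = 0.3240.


P(A∪B) = 0.6230 + 0.6330 - 0.3240
= 1.2560 - 0.3240
= 0.9320

P(A∪B) = 0.9320


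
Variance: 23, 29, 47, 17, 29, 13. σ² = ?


Mean = 26.3333
Squared deviations: 11.1111, 7.1111, 427.1111, 87.1111, 7.1111, 177.7778
Sum = 717.3333
Variance = 717.3333/6 = 119.5556

Variance = 119.5556


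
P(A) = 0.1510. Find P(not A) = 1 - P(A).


P(not A) = 1 - 0.1510 = 0.8490

P(not A) = 0.8490


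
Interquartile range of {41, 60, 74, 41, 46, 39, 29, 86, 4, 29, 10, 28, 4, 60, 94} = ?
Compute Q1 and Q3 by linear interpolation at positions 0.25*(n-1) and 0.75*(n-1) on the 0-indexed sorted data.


Sorted: 4, 4, 10, 28, 29, 29, 39, 41, 41, 46, 60, 60, 74, 86, 94
Q1 (25th %ile) = 28.5000
Q3 (75th %ile) = 60.0000
IQR = 60.0000 - 28.5000 = 31.5000

IQR = 31.5000


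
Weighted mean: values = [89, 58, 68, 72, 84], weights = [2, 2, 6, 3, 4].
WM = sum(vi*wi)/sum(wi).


Numerator = 89*2 + 58*2 + 68*6 + 72*3 + 84*4 = 1254
Denominator = 2 + 2 + 6 + 3 + 4 = 17
WM = 1254/17 = 73.7647

WM = 73.7647


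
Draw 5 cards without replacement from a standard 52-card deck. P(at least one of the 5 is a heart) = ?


P(at least one) = 1 - P(none)
P(none) = (39/52) × (38/51) × (37/50) × (36/49) × (35/48) = 0.221534
P(at least one) = 1 - 0.221534 = 0.7785

P = 0.7785


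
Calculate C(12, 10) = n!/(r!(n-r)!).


C(12,10) = 12!/(10! × 2!)
= 479001600/(3628800 × 2)
= 66

C(12,10) = 66


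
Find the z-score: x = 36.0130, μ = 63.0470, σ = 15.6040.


z = (36.0130 - 63.0470)/15.6040
= -27.0340/15.6040
= -1.7325

z = -1.7325


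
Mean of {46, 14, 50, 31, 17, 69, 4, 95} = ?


Sum = 46 + 14 + 50 + 31 + 17 + 69 + 4 + 95 = 326
n = 8
Mean = 326/8 = 40.7500

Mean = 40.7500


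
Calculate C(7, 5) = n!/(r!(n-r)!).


C(7,5) = 7!/(5! × 2!)
= 5040/(120 × 2)
= 21

C(7,5) = 21


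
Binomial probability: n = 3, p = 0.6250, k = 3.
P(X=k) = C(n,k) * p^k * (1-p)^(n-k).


C(3,3) = 1
p^3 = 0.244141
(1-p)^0 = 1.000000
P = 1 * 0.244141 * 1.000000 = 0.2441

P(X=3) = 0.2441


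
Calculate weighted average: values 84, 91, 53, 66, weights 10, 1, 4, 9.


Numerator = 84*10 + 91*1 + 53*4 + 66*9 = 1737
Denominator = 10 + 1 + 4 + 9 = 24
WM = 1737/24 = 72.3750

WM = 72.3750


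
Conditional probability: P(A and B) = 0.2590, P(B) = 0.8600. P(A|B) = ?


P(A|B) = 0.2590/0.8600 = 0.3012

P(A|B) = 0.3012


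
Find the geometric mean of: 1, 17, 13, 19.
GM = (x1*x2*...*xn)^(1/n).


Product = 1 × 17 × 13 × 19 = 4199
GM = 4199^(1/4) = 8.0498

GM = 8.0498


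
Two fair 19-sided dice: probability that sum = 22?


Total outcomes = 19×19 = 361
Favorable (sum = 22): 17
P = 17/361 = 0.0471

P = 0.0471


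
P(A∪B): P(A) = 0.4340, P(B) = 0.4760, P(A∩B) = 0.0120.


P(A∪B) = 0.4340 + 0.4760 - 0.0120
= 0.9100 - 0.0120
= 0.8980

P(A∪B) = 0.8980


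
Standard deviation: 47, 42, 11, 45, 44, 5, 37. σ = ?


Mean = 33.0000
Variance = 260.8571
SD = sqrt(260.8571) = 16.1511

SD = 16.1511


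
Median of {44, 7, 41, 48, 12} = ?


Sorted: 7, 12, 41, 44, 48
n = 5 (odd)
Middle value = 41

Median = 41


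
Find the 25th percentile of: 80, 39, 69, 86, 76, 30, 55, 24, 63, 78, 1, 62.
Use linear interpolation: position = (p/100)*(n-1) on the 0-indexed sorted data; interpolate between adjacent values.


Sorted: 1, 24, 30, 39, 55, 62, 63, 69, 76, 78, 80, 86
n = 12
Index = 25/100 * 11 = 2.7500
Lower = data[2] = 30, Upper = data[3] = 39
P25 = 30 + 0.7500*(9) = 36.7500

P25 = 36.7500


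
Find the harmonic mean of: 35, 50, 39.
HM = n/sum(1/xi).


Sum of reciprocals = 1/35 + 1/50 + 1/39 = 0.074212
HM = 3/0.074212 = 40.4245

HM = 40.4245


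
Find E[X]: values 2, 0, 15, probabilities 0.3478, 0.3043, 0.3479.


E[X] = 2*0.3478 + 0*0.3043 + 15*0.3479
= 0.6956 + 0 + 5.2185
= 5.9141

E[X] = 5.9141


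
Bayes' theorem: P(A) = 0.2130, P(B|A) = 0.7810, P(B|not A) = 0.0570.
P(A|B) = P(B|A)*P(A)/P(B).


P(B) = P(B|A)*P(A) + P(B|A')*P(A')
= 0.7810*0.2130 + 0.0570*0.7870
= 0.166353 + 0.044859 = 0.211212
P(A|B) = 0.166353/0.211212 = 0.7876

P(A|B) = 0.7876


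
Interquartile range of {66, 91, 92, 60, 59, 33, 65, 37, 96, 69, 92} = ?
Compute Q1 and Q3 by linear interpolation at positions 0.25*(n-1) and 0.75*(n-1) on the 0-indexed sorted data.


Sorted: 33, 37, 59, 60, 65, 66, 69, 91, 92, 92, 96
Q1 (25th %ile) = 59.5000
Q3 (75th %ile) = 91.5000
IQR = 91.5000 - 59.5000 = 32.0000

IQR = 32.0000


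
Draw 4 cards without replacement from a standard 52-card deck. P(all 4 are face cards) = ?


P(all face cards) = (12/52) × (11/51) × (10/50) × (9/49)
= 0.0018

P = 0.0018


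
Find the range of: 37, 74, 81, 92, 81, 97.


Max = 97, Min = 37
Range = 97 - 37 = 60

Range = 60


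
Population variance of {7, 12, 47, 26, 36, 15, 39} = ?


Mean = 26.0000
Squared deviations: 361.0000, 196.0000, 441.0000, 0, 100.0000, 121.0000, 169.0000
Sum = 1388.0000
Variance = 1388.0000/7 = 198.2857

Variance = 198.2857


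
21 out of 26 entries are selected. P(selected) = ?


P = 21/26 = 0.8077

P = 0.8077


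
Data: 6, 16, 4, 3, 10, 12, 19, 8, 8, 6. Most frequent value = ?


Frequencies: 3:1, 4:1, 6:2, 8:2, 10:1, 12:1, 16:1, 19:1
Max frequency = 2
Mode = 6, 8

Mode = 6, 8


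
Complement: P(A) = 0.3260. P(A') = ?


P(not A) = 1 - 0.3260 = 0.6740

P(not A) = 0.6740


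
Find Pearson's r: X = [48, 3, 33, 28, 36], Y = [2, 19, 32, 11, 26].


Mean X = 29.6000, Mean Y = 18.0000
SD X = 14.840485, SD Y = 10.639549
Cov = -42.200000
r = -42.200000/(14.840485*10.639549) = -0.2673

r = -0.2673


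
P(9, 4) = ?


P(9,4) = 9!/5!
= 362880/120
= 3024

P(9,4) = 3024


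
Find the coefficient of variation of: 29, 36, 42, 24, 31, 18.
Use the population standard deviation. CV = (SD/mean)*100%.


Mean = 30.0000
SD = 7.7675
CV = (7.7675/30.0000)*100 = 25.8915%

CV = 25.8915%


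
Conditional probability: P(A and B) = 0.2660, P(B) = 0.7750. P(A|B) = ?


P(A|B) = 0.2660/0.7750 = 0.3432

P(A|B) = 0.3432


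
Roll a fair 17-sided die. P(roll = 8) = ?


Favorable outcomes (roll = 8): 1
Total outcomes = 17
P = 1/17 = 0.0588

P = 0.0588


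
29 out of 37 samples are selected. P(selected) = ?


P = 29/37 = 0.7838

P = 0.7838


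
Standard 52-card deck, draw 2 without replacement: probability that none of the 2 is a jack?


P(no jacks) = (48/52) × (47/51)
= 0.8507

P = 0.8507


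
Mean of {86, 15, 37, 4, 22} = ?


Sum = 86 + 15 + 37 + 4 + 22 = 164
n = 5
Mean = 164/5 = 32.8000

Mean = 32.8000


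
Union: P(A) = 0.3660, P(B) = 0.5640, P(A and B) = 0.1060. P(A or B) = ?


P(A∪B) = 0.3660 + 0.5640 - 0.1060
= 0.9300 - 0.1060
= 0.8240

P(A∪B) = 0.8240


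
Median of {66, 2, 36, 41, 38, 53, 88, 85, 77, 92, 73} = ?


Sorted: 2, 36, 38, 41, 53, 66, 73, 77, 85, 88, 92
n = 11 (odd)
Middle value = 66

Median = 66


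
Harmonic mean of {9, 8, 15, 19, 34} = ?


Sum of reciprocals = 1/9 + 1/8 + 1/15 + 1/19 + 1/34 = 0.384821
HM = 5/0.384821 = 12.9930

HM = 12.9930


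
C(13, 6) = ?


C(13,6) = 13!/(6! × 7!)
= 6227020800/(720 × 5040)
= 1716

C(13,6) = 1716


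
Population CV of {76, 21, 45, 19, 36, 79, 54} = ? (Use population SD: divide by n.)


Mean = 47.1429
SD = 22.3570
CV = (22.3570/47.1429)*100 = 47.4240%

CV = 47.4240%


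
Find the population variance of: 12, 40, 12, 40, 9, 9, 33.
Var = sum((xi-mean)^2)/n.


Mean = 22.1429
Squared deviations: 102.8776, 318.8776, 102.8776, 318.8776, 172.7347, 172.7347, 117.8776
Sum = 1306.8571
Variance = 1306.8571/7 = 186.6939

Variance = 186.6939


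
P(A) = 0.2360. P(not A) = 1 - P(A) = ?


P(not A) = 1 - 0.2360 = 0.7640

P(not A) = 0.7640


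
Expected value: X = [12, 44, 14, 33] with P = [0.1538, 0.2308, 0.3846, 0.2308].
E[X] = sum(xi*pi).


E[X] = 12*0.1538 + 44*0.2308 + 14*0.3846 + 33*0.2308
= 1.8456 + 10.1552 + 5.3844 + 7.6164
= 25.0016

E[X] = 25.0016


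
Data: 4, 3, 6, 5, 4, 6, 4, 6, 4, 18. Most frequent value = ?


Frequencies: 3:1, 4:4, 5:1, 6:3, 18:1
Max frequency = 4
Mode = 4

Mode = 4


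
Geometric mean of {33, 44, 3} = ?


Product = 33 × 44 × 3 = 4356
GM = 4356^(1/3) = 16.3316

GM = 16.3316


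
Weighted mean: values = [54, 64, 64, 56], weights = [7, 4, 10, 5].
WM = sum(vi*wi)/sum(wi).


Numerator = 54*7 + 64*4 + 64*10 + 56*5 = 1554
Denominator = 7 + 4 + 10 + 5 = 26
WM = 1554/26 = 59.7692

WM = 59.7692


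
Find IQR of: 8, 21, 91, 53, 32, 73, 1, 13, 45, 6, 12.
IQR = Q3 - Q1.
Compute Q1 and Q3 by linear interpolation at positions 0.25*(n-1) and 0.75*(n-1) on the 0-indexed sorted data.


Sorted: 1, 6, 8, 12, 13, 21, 32, 45, 53, 73, 91
Q1 (25th %ile) = 10.0000
Q3 (75th %ile) = 49.0000
IQR = 49.0000 - 10.0000 = 39.0000

IQR = 39.0000


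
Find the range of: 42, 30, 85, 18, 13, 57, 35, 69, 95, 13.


Max = 95, Min = 13
Range = 95 - 13 = 82

Range = 82


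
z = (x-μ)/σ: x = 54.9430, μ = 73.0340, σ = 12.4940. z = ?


z = (54.9430 - 73.0340)/12.4940
= -18.0910/12.4940
= -1.4480

z = -1.4480


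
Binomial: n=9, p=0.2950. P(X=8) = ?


C(9,8) = 9
p^8 = 5.735564e-05
(1-p)^1 = 0.705000
P = 9 * 5.735564e-05 * 0.705000 = 0.0004

P(X=8) = 0.0004


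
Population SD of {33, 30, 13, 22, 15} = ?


Mean = 22.6000
Variance = 62.6400
SD = sqrt(62.6400) = 7.9145

SD = 7.9145


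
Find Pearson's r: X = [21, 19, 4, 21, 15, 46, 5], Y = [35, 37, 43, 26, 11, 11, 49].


Mean X = 18.7143, Mean Y = 30.2857
SD X = 12.947303, SD Y = 13.843145
Cov = -127.918367
r = -127.918367/(12.947303*13.843145) = -0.7137

r = -0.7137


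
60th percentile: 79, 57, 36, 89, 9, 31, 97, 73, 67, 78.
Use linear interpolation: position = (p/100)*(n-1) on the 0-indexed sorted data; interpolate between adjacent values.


Sorted: 9, 31, 36, 57, 67, 73, 78, 79, 89, 97
n = 10
Index = 60/100 * 9 = 5.4000
Lower = data[5] = 73, Upper = data[6] = 78
P60 = 73 + 0.4000*(5) = 75.0000

P60 = 75.0000


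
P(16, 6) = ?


P(16,6) = 16!/10!
= 20922789888000/3628800
= 5765760

P(16,6) = 5765760


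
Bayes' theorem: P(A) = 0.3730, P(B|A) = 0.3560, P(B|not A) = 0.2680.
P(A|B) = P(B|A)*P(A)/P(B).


P(B) = P(B|A)*P(A) + P(B|A')*P(A')
= 0.3560*0.3730 + 0.2680*0.6270
= 0.132788 + 0.168036 = 0.300824
P(A|B) = 0.132788/0.300824 = 0.4414

P(A|B) = 0.4414


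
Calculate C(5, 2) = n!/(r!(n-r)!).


C(5,2) = 5!/(2! × 3!)
= 120/(2 × 6)
= 10

C(5,2) = 10


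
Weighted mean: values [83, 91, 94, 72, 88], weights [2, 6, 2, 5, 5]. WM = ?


Numerator = 83*2 + 91*6 + 94*2 + 72*5 + 88*5 = 1700
Denominator = 2 + 6 + 2 + 5 + 5 = 20
WM = 1700/20 = 85.0000

WM = 85.0000


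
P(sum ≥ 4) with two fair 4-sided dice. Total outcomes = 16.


Total outcomes = 4×4 = 16
Favorable (sum ≥ 4): 13
P = 13/16 = 0.8125

P = 0.8125


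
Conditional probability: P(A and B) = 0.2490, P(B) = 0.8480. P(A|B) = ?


P(A|B) = 0.2490/0.8480 = 0.2936

P(A|B) = 0.2936


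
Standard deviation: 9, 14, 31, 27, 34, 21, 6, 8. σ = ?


Mean = 18.7500
Variance = 106.4375
SD = sqrt(106.4375) = 10.3169

SD = 10.3169


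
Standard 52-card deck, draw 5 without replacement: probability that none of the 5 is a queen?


P(no queens) = (48/52) × (47/51) × (46/50) × (45/49) × (44/48)
= 0.6588

P = 0.6588


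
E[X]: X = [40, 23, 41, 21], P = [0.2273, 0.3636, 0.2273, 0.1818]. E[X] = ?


E[X] = 40*0.2273 + 23*0.3636 + 41*0.2273 + 21*0.1818
= 9.0920 + 8.3628 + 9.3193 + 3.8178
= 30.5919

E[X] = 30.5919


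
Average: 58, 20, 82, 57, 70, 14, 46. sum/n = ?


Sum = 58 + 20 + 82 + 57 + 70 + 14 + 46 = 347
n = 7
Mean = 347/7 = 49.5714

Mean = 49.5714


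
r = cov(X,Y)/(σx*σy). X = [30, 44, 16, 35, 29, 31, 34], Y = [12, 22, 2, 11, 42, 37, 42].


Mean X = 31.2857, Mean Y = 24.0000
SD X = 7.777519, SD Y = 15.203383
Cov = 40.285714
r = 40.285714/(7.777519*15.203383) = 0.3407

r = 0.3407


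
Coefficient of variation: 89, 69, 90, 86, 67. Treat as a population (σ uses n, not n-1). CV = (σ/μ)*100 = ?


Mean = 80.2000
SD = 10.0678
CV = (10.0678/80.2000)*100 = 12.5533%

CV = 12.5533%


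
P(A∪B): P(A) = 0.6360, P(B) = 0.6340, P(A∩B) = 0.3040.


P(A∪B) = 0.6360 + 0.6340 - 0.3040
= 1.2700 - 0.3040
= 0.9660

P(A∪B) = 0.9660


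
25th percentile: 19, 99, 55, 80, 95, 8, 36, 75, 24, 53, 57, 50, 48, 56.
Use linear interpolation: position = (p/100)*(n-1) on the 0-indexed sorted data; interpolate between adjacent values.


Sorted: 8, 19, 24, 36, 48, 50, 53, 55, 56, 57, 75, 80, 95, 99
n = 14
Index = 25/100 * 13 = 3.2500
Lower = data[3] = 36, Upper = data[4] = 48
P25 = 36 + 0.2500*(12) = 39.0000

P25 = 39.0000


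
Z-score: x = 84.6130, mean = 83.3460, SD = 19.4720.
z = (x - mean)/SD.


z = (84.6130 - 83.3460)/19.4720
= 1.2670/19.4720
= 0.0651

z = 0.0651


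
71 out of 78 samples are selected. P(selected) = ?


P = 71/78 = 0.9103

P = 0.9103


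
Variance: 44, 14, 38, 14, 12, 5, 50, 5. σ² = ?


Mean = 22.7500
Squared deviations: 451.5625, 76.5625, 232.5625, 76.5625, 115.5625, 315.0625, 742.5625, 315.0625
Sum = 2325.5000
Variance = 2325.5000/8 = 290.6875

Variance = 290.6875


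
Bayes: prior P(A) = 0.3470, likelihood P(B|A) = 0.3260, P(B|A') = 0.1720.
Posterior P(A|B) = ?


P(B) = P(B|A)*P(A) + P(B|A')*P(A')
= 0.3260*0.3470 + 0.1720*0.6530
= 0.113122 + 0.112316 = 0.225438
P(A|B) = 0.113122/0.225438 = 0.5018

P(A|B) = 0.5018


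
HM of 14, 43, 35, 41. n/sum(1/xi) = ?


Sum of reciprocals = 1/14 + 1/43 + 1/35 + 1/41 = 0.147646
HM = 4/0.147646 = 27.0918

HM = 27.0918


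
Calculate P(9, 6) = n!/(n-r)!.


P(9,6) = 9!/3!
= 362880/6
= 60480

P(9,6) = 60480


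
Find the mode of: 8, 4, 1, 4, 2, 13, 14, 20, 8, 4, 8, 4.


Frequencies: 1:1, 2:1, 4:4, 8:3, 13:1, 14:1, 20:1
Max frequency = 4
Mode = 4

Mode = 4


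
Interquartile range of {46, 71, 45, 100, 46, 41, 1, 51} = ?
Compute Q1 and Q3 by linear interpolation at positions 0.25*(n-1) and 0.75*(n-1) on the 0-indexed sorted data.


Sorted: 1, 41, 45, 46, 46, 51, 71, 100
Q1 (25th %ile) = 44.0000
Q3 (75th %ile) = 56.0000
IQR = 56.0000 - 44.0000 = 12.0000

IQR = 12.0000


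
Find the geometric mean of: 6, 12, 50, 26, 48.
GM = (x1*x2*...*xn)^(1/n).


Product = 6 × 12 × 50 × 26 × 48 = 4492800
GM = 4492800^(1/5) = 21.4044

GM = 21.4044


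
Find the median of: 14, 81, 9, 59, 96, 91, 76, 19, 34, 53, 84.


Sorted: 9, 14, 19, 34, 53, 59, 76, 81, 84, 91, 96
n = 11 (odd)
Middle value = 59

Median = 59


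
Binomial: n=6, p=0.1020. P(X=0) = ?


C(6,0) = 1
p^0 = 1.000000
(1-p)^6 = 0.524394
P = 1 * 1.000000 * 0.524394 = 0.5244

P(X=0) = 0.5244


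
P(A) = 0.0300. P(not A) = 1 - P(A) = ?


P(not A) = 1 - 0.0300 = 0.9700

P(not A) = 0.9700


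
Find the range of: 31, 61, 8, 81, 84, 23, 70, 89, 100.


Max = 100, Min = 8
Range = 100 - 8 = 92

Range = 92


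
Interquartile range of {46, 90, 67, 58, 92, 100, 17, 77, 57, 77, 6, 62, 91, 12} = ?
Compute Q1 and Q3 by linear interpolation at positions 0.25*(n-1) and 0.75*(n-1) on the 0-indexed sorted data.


Sorted: 6, 12, 17, 46, 57, 58, 62, 67, 77, 77, 90, 91, 92, 100
Q1 (25th %ile) = 48.7500
Q3 (75th %ile) = 86.7500
IQR = 86.7500 - 48.7500 = 38.0000

IQR = 38.0000


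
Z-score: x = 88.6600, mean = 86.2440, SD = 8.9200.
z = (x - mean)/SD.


z = (88.6600 - 86.2440)/8.9200
= 2.4160/8.9200
= 0.2709

z = 0.2709


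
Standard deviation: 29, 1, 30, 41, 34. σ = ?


Mean = 27.0000
Variance = 186.8000
SD = sqrt(186.8000) = 13.6675

SD = 13.6675


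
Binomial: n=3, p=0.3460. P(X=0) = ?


C(3,0) = 1
p^0 = 1.000000
(1-p)^3 = 0.279726
P = 1 * 1.000000 * 0.279726 = 0.2797

P(X=0) = 0.2797


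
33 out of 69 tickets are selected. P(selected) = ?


P = 33/69 = 0.4783

P = 0.4783


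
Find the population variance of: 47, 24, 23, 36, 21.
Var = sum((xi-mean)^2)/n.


Mean = 30.2000
Squared deviations: 282.2400, 38.4400, 51.8400, 33.6400, 84.6400
Sum = 490.8000
Variance = 490.8000/5 = 98.1600

Variance = 98.1600


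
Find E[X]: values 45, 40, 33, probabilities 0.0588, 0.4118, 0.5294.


E[X] = 45*0.0588 + 40*0.4118 + 33*0.5294
= 2.6460 + 16.4720 + 17.4702
= 36.5882

E[X] = 36.5882


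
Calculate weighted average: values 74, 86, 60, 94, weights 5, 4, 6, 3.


Numerator = 74*5 + 86*4 + 60*6 + 94*3 = 1356
Denominator = 5 + 4 + 6 + 3 = 18
WM = 1356/18 = 75.3333

WM = 75.3333


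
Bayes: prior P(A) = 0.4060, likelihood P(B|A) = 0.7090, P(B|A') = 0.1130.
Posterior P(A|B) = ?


P(B) = P(B|A)*P(A) + P(B|A')*P(A')
= 0.7090*0.4060 + 0.1130*0.5940
= 0.287854 + 0.067122 = 0.354976
P(A|B) = 0.287854/0.354976 = 0.8109

P(A|B) = 0.8109


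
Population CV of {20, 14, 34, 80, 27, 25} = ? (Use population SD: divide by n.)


Mean = 33.3333
SD = 21.7537
CV = (21.7537/33.3333)*100 = 65.2610%

CV = 65.2610%


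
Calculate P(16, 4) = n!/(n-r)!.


P(16,4) = 16!/12!
= 20922789888000/479001600
= 43680

P(16,4) = 43680


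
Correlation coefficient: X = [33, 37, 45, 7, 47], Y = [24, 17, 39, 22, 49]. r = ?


Mean X = 33.8000, Mean Y = 30.2000
SD X = 14.344337, SD Y = 11.923087
Cov = 105.840000
r = 105.840000/(14.344337*11.923087) = 0.6188

r = 0.6188


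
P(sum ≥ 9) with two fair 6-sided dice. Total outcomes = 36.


Total outcomes = 6×6 = 36
Favorable (sum ≥ 9): 10
P = 10/36 = 0.2778

P = 0.2778


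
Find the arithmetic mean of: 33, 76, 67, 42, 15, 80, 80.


Sum = 33 + 76 + 67 + 42 + 15 + 80 + 80 = 393
n = 7
Mean = 393/7 = 56.1429

Mean = 56.1429


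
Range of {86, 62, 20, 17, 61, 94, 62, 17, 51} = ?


Max = 94, Min = 17
Range = 94 - 17 = 77

Range = 77


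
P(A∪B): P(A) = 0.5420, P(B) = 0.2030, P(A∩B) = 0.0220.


P(A∪B) = 0.5420 + 0.2030 - 0.0220
= 0.7450 - 0.0220
= 0.7230

P(A∪B) = 0.7230


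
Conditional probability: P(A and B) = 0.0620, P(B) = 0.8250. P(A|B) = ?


P(A|B) = 0.0620/0.8250 = 0.0752

P(A|B) = 0.0752


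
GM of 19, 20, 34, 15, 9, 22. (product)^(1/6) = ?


Product = 19 × 20 × 34 × 15 × 9 × 22 = 38372400
GM = 38372400^(1/6) = 18.3655

GM = 18.3655


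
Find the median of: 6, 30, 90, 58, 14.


Sorted: 6, 14, 30, 58, 90
n = 5 (odd)
Middle value = 30

Median = 30


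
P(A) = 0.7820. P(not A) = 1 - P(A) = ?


P(not A) = 1 - 0.7820 = 0.2180

P(not A) = 0.2180


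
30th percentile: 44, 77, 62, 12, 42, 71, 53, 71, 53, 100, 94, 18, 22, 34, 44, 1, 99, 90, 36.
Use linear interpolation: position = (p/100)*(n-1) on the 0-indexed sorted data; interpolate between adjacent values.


Sorted: 1, 12, 18, 22, 34, 36, 42, 44, 44, 53, 53, 62, 71, 71, 77, 90, 94, 99, 100
n = 19
Index = 30/100 * 18 = 5.4000
Lower = data[5] = 36, Upper = data[6] = 42
P30 = 36 + 0.4000*(6) = 38.4000

P30 = 38.4000


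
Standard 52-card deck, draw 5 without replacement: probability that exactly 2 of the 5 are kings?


Hypergeometric: P(X=2) = C(4,2)·C(48,3) / C(52,5)
= 6 × 17296 / 2598960
= 103776/2598960 = 0.0399

P = 0.0399


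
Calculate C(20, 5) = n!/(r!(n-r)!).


C(20,5) = 20!/(5! × 15!)
= 2432902008176640000/(120 × 1307674368000)
= 15504

C(20,5) = 15504


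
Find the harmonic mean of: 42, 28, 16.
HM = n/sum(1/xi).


Sum of reciprocals = 1/42 + 1/28 + 1/16 = 0.122024
HM = 3/0.122024 = 24.5854

HM = 24.5854


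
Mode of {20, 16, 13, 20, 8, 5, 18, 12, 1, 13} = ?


Frequencies: 1:1, 5:1, 8:1, 12:1, 13:2, 16:1, 18:1, 20:2
Max frequency = 2
Mode = 13, 20

Mode = 13, 20


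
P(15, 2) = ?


P(15,2) = 15!/13!
= 1307674368000/6227020800
= 210

P(15,2) = 210


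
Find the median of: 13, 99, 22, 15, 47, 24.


Sorted: 13, 15, 22, 24, 47, 99
n = 6 (even)
Middle values: 22 and 24
Median = (22+24)/2 = 23.0000

Median = 23.0000


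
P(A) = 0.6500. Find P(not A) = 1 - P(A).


P(not A) = 1 - 0.6500 = 0.3500

P(not A) = 0.3500


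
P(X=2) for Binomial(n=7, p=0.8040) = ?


C(7,2) = 21
p^2 = 0.646416
(1-p)^5 = 0.000289
P = 21 * 0.646416 * 0.000289 = 0.0039

P(X=2) = 0.0039


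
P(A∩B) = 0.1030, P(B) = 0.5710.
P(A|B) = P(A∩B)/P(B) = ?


P(A|B) = 0.1030/0.5710 = 0.1804

P(A|B) = 0.1804


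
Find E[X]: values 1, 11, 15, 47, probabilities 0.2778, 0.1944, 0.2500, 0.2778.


E[X] = 1*0.2778 + 11*0.1944 + 15*0.2500 + 47*0.2778
= 0.2778 + 2.1384 + 3.7500 + 13.0566
= 19.2228

E[X] = 19.2228


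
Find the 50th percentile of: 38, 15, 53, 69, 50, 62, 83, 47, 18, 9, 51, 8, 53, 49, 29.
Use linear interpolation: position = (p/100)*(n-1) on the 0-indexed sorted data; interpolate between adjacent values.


Sorted: 8, 9, 15, 18, 29, 38, 47, 49, 50, 51, 53, 53, 62, 69, 83
n = 15
Index = 50/100 * 14 = 7.0000
Lower = data[7] = 49, Upper = data[8] = 50
P50 = 49 + 0*(1) = 49.0000

P50 = 49.0000


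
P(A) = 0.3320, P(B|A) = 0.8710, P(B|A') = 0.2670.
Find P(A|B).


P(B) = P(B|A)*P(A) + P(B|A')*P(A')
= 0.8710*0.3320 + 0.2670*0.6680
= 0.289172 + 0.178356 = 0.467528
P(A|B) = 0.289172/0.467528 = 0.6185

P(A|B) = 0.6185


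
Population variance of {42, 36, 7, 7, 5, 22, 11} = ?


Mean = 18.5714
Squared deviations: 548.8980, 303.7551, 133.8980, 133.8980, 184.1837, 11.7551, 57.3265
Sum = 1373.7143
Variance = 1373.7143/7 = 196.2449

Variance = 196.2449


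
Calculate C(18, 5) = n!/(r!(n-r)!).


C(18,5) = 18!/(5! × 13!)
= 6402373705728000/(120 × 6227020800)
= 8568

C(18,5) = 8568


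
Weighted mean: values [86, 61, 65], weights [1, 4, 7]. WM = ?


Numerator = 86*1 + 61*4 + 65*7 = 785
Denominator = 1 + 4 + 7 = 12
WM = 785/12 = 65.4167

WM = 65.4167


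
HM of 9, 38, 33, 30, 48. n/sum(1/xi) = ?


Sum of reciprocals = 1/9 + 1/38 + 1/33 + 1/30 + 1/48 = 0.221897
HM = 5/0.221897 = 22.5330

HM = 22.5330


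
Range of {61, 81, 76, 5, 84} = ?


Max = 84, Min = 5
Range = 84 - 5 = 79

Range = 79


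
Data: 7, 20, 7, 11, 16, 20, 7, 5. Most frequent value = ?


Frequencies: 5:1, 7:3, 11:1, 16:1, 20:2
Max frequency = 3
Mode = 7

Mode = 7


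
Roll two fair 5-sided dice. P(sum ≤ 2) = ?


Total outcomes = 5×5 = 25
Favorable (sum ≤ 2): 1
P = 1/25 = 0.0400

P = 0.0400


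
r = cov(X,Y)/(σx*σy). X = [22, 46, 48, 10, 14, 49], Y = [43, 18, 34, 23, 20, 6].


Mean X = 31.5000, Mean Y = 24.0000
SD X = 16.570556, SD Y = 11.818065
Cov = -54.333333
r = -54.333333/(16.570556*11.818065) = -0.2774

r = -0.2774


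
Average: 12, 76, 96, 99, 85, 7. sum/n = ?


Sum = 12 + 76 + 96 + 99 + 85 + 7 = 375
n = 6
Mean = 375/6 = 62.5000

Mean = 62.5000


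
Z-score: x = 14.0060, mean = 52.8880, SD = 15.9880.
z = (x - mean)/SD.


z = (14.0060 - 52.8880)/15.9880
= -38.8820/15.9880
= -2.4319

z = -2.4319


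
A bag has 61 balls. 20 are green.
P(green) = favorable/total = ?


P = 20/61 = 0.3279

P = 0.3279


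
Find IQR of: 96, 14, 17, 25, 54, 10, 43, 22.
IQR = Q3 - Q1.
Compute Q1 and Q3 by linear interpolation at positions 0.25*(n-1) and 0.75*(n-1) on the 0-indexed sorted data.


Sorted: 10, 14, 17, 22, 25, 43, 54, 96
Q1 (25th %ile) = 16.2500
Q3 (75th %ile) = 45.7500
IQR = 45.7500 - 16.2500 = 29.5000

IQR = 29.5000


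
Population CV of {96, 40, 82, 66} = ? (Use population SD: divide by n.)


Mean = 71.0000
SD = 20.8087
CV = (20.8087/71.0000)*100 = 29.3080%

CV = 29.3080%


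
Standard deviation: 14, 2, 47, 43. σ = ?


Mean = 26.5000
Variance = 362.2500
SD = sqrt(362.2500) = 19.0329

SD = 19.0329


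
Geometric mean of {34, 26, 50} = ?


Product = 34 × 26 × 50 = 44200
GM = 44200^(1/3) = 35.3569

GM = 35.3569


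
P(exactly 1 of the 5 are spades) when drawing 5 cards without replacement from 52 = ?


Hypergeometric: P(X=1) = C(13,1)·C(39,4) / C(52,5)
= 13 × 82251 / 2598960
= 1069263/2598960 = 0.4114

P = 0.4114


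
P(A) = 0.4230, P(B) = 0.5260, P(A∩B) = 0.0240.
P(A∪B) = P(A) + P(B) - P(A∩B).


P(A∪B) = 0.4230 + 0.5260 - 0.0240
= 0.9490 - 0.0240
= 0.9250

P(A∪B) = 0.9250


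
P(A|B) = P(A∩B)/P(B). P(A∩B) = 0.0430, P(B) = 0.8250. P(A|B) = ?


P(A|B) = 0.0430/0.8250 = 0.0521

P(A|B) = 0.0521


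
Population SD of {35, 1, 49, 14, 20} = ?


Mean = 23.8000
Variance = 278.1600
SD = sqrt(278.1600) = 16.6781

SD = 16.6781


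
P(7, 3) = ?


P(7,3) = 7!/4!
= 5040/24
= 210

P(7,3) = 210


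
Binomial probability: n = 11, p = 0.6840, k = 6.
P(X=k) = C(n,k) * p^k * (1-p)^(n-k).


C(11,6) = 462
p^6 = 0.102409
(1-p)^5 = 0.003151
P = 462 * 0.102409 * 0.003151 = 0.1491

P(X=6) = 0.1491


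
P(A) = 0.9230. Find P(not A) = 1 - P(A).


P(not A) = 1 - 0.9230 = 0.0770

P(not A) = 0.0770


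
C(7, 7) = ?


C(7,7) = 7!/(7! × 0!)
= 5040/(5040 × 1)
= 1

C(7,7) = 1


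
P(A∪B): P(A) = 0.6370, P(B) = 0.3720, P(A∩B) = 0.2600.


P(A∪B) = 0.6370 + 0.3720 - 0.2600
= 1.0090 - 0.2600
= 0.7490

P(A∪B) = 0.7490


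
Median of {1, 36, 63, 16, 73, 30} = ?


Sorted: 1, 16, 30, 36, 63, 73
n = 6 (even)
Middle values: 30 and 36
Median = (30+36)/2 = 33.0000

Median = 33.0000


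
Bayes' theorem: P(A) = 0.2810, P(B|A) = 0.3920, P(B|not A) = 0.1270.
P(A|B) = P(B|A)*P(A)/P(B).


P(B) = P(B|A)*P(A) + P(B|A')*P(A')
= 0.3920*0.2810 + 0.1270*0.7190
= 0.110152 + 0.091313 = 0.201465
P(A|B) = 0.110152/0.201465 = 0.5468

P(A|B) = 0.5468


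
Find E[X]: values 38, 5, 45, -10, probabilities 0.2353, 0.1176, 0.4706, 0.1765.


E[X] = 38*0.2353 + 5*0.1176 + 45*0.4706 - 10*0.1765
= 8.9414 + 0.5880 + 21.1770 - 1.7650
= 28.9414

E[X] = 28.9414


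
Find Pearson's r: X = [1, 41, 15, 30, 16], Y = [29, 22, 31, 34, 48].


Mean X = 20.6000, Mean Y = 32.8000
SD X = 13.720058, SD Y = 8.565045
Cov = -38.880000
r = -38.880000/(13.720058*8.565045) = -0.3309

r = -0.3309


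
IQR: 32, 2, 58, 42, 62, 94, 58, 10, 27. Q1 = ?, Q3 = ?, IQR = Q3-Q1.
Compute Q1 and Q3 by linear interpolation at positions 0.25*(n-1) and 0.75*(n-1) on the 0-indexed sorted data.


Sorted: 2, 10, 27, 32, 42, 58, 58, 62, 94
Q1 (25th %ile) = 27.0000
Q3 (75th %ile) = 58.0000
IQR = 58.0000 - 27.0000 = 31.0000

IQR = 31.0000


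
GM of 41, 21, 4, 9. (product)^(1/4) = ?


Product = 41 × 21 × 4 × 9 = 30996
GM = 30996^(1/4) = 13.2686

GM = 13.2686


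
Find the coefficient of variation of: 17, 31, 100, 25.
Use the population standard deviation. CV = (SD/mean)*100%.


Mean = 43.2500
SD = 33.1389
CV = (33.1389/43.2500)*100 = 76.6218%

CV = 76.6218%


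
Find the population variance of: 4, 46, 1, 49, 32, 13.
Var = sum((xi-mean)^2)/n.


Mean = 24.1667
Squared deviations: 406.6944, 476.6944, 536.6944, 616.6944, 61.3611, 124.6944
Sum = 2222.8333
Variance = 2222.8333/6 = 370.4722

Variance = 370.4722


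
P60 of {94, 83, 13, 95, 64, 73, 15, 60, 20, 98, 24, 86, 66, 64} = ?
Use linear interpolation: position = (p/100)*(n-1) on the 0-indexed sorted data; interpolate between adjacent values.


Sorted: 13, 15, 20, 24, 60, 64, 64, 66, 73, 83, 86, 94, 95, 98
n = 14
Index = 60/100 * 13 = 7.8000
Lower = data[7] = 66, Upper = data[8] = 73
P60 = 66 + 0.8000*(7) = 71.6000

P60 = 71.6000


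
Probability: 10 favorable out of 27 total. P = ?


P = 10/27 = 0.3704

P = 0.3704


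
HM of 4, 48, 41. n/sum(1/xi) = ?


Sum of reciprocals = 1/4 + 1/48 + 1/41 = 0.295224
HM = 3/0.295224 = 10.1618

HM = 10.1618


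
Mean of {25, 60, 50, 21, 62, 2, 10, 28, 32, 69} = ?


Sum = 25 + 60 + 50 + 21 + 62 + 2 + 10 + 28 + 32 + 69 = 359
n = 10
Mean = 359/10 = 35.9000

Mean = 35.9000


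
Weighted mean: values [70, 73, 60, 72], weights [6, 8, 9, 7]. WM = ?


Numerator = 70*6 + 73*8 + 60*9 + 72*7 = 2048
Denominator = 6 + 8 + 9 + 7 = 30
WM = 2048/30 = 68.2667

WM = 68.2667


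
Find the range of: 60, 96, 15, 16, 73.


Max = 96, Min = 15
Range = 96 - 15 = 81

Range = 81


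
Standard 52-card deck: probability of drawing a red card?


26 red cards in 52 cards
P = 26/52 = 0.5000

P = 0.5000


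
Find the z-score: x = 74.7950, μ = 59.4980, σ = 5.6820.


z = (74.7950 - 59.4980)/5.6820
= 15.2970/5.6820
= 2.6922

z = 2.6922


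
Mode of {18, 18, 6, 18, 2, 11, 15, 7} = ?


Frequencies: 2:1, 6:1, 7:1, 11:1, 15:1, 18:3
Max frequency = 3
Mode = 18

Mode = 18


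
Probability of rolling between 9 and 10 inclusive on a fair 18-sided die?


Favorable outcomes (9 ≤ roll ≤ 10): 2
Total outcomes = 18
P = 2/18 = 0.1111

P = 0.1111


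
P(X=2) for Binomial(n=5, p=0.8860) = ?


C(5,2) = 10
p^2 = 0.784996
(1-p)^3 = 0.001482
P = 10 * 0.784996 * 0.001482 = 0.0116

P(X=2) = 0.0116


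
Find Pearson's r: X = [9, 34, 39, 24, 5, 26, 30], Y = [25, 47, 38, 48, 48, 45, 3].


Mean X = 23.8571, Mean Y = 36.2857
SD X = 11.654902, SD Y = 15.599581
Cov = -14.673469
r = -14.673469/(11.654902*15.599581) = -0.0807

r = -0.0807


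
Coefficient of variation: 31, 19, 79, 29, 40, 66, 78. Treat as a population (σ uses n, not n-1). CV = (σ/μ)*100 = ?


Mean = 48.8571
SD = 23.0987
CV = (23.0987/48.8571)*100 = 47.2781%

CV = 47.2781%


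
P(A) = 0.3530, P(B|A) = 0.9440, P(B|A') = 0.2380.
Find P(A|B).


P(B) = P(B|A)*P(A) + P(B|A')*P(A')
= 0.9440*0.3530 + 0.2380*0.6470
= 0.333232 + 0.153986 = 0.487218
P(A|B) = 0.333232/0.487218 = 0.6839

P(A|B) = 0.6839


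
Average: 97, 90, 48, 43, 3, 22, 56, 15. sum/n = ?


Sum = 97 + 90 + 48 + 43 + 3 + 22 + 56 + 15 = 374
n = 8
Mean = 374/8 = 46.7500

Mean = 46.7500


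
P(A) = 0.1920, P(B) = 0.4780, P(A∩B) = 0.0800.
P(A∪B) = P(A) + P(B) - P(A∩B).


P(A∪B) = 0.1920 + 0.4780 - 0.0800
= 0.6700 - 0.0800
= 0.5900

P(A∪B) = 0.5900


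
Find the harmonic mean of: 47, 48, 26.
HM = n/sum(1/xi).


Sum of reciprocals = 1/47 + 1/48 + 1/26 = 0.080571
HM = 3/0.080571 = 37.2340

HM = 37.2340


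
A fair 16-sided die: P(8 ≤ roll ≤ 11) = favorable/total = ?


Favorable outcomes (8 ≤ roll ≤ 11): 4
Total outcomes = 16
P = 4/16 = 0.2500

P = 0.2500


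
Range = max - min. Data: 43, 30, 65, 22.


Max = 65, Min = 22
Range = 65 - 22 = 43

Range = 43


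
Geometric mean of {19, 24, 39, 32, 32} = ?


Product = 19 × 24 × 39 × 32 × 32 = 18210816
GM = 18210816^(1/5) = 28.3182

GM = 28.3182


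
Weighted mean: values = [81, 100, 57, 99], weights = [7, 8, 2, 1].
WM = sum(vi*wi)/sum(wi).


Numerator = 81*7 + 100*8 + 57*2 + 99*1 = 1580
Denominator = 7 + 8 + 2 + 1 = 18
WM = 1580/18 = 87.7778

WM = 87.7778


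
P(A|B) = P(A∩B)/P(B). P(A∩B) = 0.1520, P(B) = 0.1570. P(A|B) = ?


P(A|B) = 0.1520/0.1570 = 0.9682

P(A|B) = 0.9682


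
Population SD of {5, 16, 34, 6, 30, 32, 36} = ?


Mean = 22.7143
Variance = 154.4898
SD = sqrt(154.4898) = 12.4294

SD = 12.4294


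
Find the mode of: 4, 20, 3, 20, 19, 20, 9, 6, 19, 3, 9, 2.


Frequencies: 2:1, 3:2, 4:1, 6:1, 9:2, 19:2, 20:3
Max frequency = 3
Mode = 20

Mode = 20


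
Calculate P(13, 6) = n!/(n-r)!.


P(13,6) = 13!/7!
= 6227020800/5040
= 1235520

P(13,6) = 1235520


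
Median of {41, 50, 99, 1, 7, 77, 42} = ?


Sorted: 1, 7, 41, 42, 50, 77, 99
n = 7 (odd)
Middle value = 42

Median = 42


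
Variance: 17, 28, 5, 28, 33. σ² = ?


Mean = 22.2000
Squared deviations: 27.0400, 33.6400, 295.8400, 33.6400, 116.6400
Sum = 506.8000
Variance = 506.8000/5 = 101.3600

Variance = 101.3600


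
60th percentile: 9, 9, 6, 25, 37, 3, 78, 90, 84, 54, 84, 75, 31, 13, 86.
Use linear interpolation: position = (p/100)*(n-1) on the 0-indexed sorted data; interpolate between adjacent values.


Sorted: 3, 6, 9, 9, 13, 25, 31, 37, 54, 75, 78, 84, 84, 86, 90
n = 15
Index = 60/100 * 14 = 8.4000
Lower = data[8] = 54, Upper = data[9] = 75
P60 = 54 + 0.4000*(21) = 62.4000

P60 = 62.4000


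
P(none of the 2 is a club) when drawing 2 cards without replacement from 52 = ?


P(no clubs) = (39/52) × (38/51)
= 0.5588

P = 0.5588


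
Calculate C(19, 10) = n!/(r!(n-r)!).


C(19,10) = 19!/(10! × 9!)
= 121645100408832000/(3628800 × 362880)
= 92378

C(19,10) = 92378


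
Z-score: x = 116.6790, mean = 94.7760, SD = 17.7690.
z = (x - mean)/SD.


z = (116.6790 - 94.7760)/17.7690
= 21.9030/17.7690
= 1.2327

z = 1.2327


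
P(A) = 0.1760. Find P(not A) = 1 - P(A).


P(not A) = 1 - 0.1760 = 0.8240

P(not A) = 0.8240


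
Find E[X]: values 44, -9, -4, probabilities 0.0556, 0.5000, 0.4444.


E[X] = 44*0.0556 - 9*0.5000 - 4*0.4444
= 2.4464 - 4.5000 - 1.7776
= -3.8312

E[X] = -3.8312


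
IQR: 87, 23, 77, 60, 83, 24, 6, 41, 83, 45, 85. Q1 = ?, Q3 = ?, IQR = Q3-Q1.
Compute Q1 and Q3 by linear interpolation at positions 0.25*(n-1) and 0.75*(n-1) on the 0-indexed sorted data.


Sorted: 6, 23, 24, 41, 45, 60, 77, 83, 83, 85, 87
Q1 (25th %ile) = 32.5000
Q3 (75th %ile) = 83.0000
IQR = 83.0000 - 32.5000 = 50.5000

IQR = 50.5000


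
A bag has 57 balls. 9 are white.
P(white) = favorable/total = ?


P = 9/57 = 0.1579

P = 0.1579


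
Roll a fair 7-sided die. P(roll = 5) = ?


Favorable outcomes (roll = 5): 1
Total outcomes = 7
P = 1/7 = 0.1429

P = 0.1429


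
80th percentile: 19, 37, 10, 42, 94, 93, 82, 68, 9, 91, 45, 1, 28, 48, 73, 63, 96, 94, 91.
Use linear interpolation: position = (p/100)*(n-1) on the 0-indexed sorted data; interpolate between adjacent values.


Sorted: 1, 9, 10, 19, 28, 37, 42, 45, 48, 63, 68, 73, 82, 91, 91, 93, 94, 94, 96
n = 19
Index = 80/100 * 18 = 14.4000
Lower = data[14] = 91, Upper = data[15] = 93
P80 = 91 + 0.4000*(2) = 91.8000

P80 = 91.8000
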